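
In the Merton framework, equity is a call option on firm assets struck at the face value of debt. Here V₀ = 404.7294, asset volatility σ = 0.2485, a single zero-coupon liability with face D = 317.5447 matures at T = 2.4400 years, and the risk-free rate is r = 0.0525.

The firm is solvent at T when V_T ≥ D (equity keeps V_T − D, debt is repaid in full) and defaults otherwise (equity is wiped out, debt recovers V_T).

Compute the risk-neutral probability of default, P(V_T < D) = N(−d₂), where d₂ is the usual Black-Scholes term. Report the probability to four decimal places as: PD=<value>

d₁ = [ln(V₀/D) + (r + σ²/2)T] / (σ√T)
   = [ln(404.7294/317.5447) + (0.0525 + 0.5·0.2485²)·2.4400] / (0.2485·√2.4400)
   = [0.242600 + 0.203438] / 0.388169 = 1.149080
d₂ = d₁ − σ√T = 1.149080 − 0.388169 = 0.760911
risk-neutral PD = N(−d₂) = N(-0.760911) = 0.223355

PD=0.2234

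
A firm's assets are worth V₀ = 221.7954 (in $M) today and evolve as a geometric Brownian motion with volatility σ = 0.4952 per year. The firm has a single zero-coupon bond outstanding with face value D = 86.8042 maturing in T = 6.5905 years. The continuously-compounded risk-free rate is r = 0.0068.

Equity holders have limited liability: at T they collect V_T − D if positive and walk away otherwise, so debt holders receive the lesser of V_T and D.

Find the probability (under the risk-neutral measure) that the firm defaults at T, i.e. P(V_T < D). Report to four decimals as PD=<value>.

d₁ = [ln(V₀/D) + (r + σ²/2)T] / (σ√T)
   = [ln(221.7954/86.8042) + (0.0068 + 0.5·0.4952²)·6.5905] / (0.4952·√6.5905)
   = [0.938100 + 0.852887] / 1.271276 = 1.408811
d₂ = d₁ − σ√T = 1.408811 − 1.271276 = 0.137535
risk-neutral PD = N(−d₂) = N(-0.137535) = 0.445304

PD=0.4453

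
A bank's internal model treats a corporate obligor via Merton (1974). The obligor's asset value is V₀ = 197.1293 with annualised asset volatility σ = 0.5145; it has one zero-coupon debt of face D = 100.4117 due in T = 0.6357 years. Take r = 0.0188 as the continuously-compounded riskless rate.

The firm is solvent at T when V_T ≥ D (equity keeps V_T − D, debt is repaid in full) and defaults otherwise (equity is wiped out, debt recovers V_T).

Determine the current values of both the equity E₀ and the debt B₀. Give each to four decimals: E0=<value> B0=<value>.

E0=99.0116 B0=98.1177

d₁ = [ln(V₀/D) + (r + σ²/2)T] / (σ√T)
   = [ln(197.1293/100.4117) + (0.0188 + 0.5·0.5145²)·0.6357] / (0.5145·√0.6357)
   = [0.674581 + 0.096089] / 0.410215 = 1.878699
d₂ = d₁ − σ√T = 1.878699 − 0.410215 = 1.468484
N(d₁) = 0.969857,  N(d₂) = 0.929014,  e^(−rT) = 0.988120
E₀ = V₀·N(d₁) − D·e^(−rT)·N(d₂)
   = 197.1293·0.969857 − 100.4117·0.988120·0.929014 = 99.011650
B₀ = V₀ − E₀ = 197.1293 − 99.011650 = 98.117650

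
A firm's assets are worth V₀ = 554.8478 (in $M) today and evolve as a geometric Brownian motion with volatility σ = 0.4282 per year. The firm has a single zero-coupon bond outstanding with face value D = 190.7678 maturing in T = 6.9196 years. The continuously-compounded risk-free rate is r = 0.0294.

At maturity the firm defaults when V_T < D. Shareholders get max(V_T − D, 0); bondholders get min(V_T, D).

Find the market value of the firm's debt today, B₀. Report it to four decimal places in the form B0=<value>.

B0=136.3094

d₁ = [ln(V₀/D) + (r + σ²/2)T] / (σ√T)
   = [ln(554.8478/190.7678) + (0.0294 + 0.5·0.4282²)·6.9196] / (0.4282·√6.9196)
   = [1.067637 + 0.837809] / 1.126386 = 1.691646
d₂ = d₁ − σ√T = 1.691646 − 1.126386 = 0.565260
N(d₁) = 0.954643,  N(d₂) = 0.714051,  e^(−rT) = 0.815922
E₀ = V₀·N(d₁) − D·e^(−rT)·N(d₂)
   = 554.8478·0.954643 − 190.7678·0.815922·0.714051 = 418.538371
B₀ = V₀ − E₀ = 554.8478 − 418.538371 = 136.309429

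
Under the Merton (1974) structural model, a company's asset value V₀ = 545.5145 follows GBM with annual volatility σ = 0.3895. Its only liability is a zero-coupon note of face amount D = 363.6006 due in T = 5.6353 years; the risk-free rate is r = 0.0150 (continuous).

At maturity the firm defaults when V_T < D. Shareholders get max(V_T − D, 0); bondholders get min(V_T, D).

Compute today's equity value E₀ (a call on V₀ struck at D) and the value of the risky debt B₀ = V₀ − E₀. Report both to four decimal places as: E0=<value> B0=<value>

d₁ = [ln(V₀/D) + (r + σ²/2)T] / (σ√T)
   = [ln(545.5145/363.6006) + (0.0150 + 0.5·0.3895²)·5.6353] / (0.3895·√5.6353)
   = [0.405673 + 0.511996] / 0.924626 = 0.992476
d₂ = d₁ − σ√T = 0.992476 − 0.924626 = 0.067851
N(d₁) = 0.839517,  N(d₂) = 0.527048,  e^(−rT) = 0.918945
E₀ = V₀·N(d₁) − D·e^(−rT)·N(d₂)
   = 545.5145·0.839517 − 363.6006·0.918945·0.527048 = 281.867096
B₀ = V₀ − E₀ = 545.5145 − 281.867096 = 263.647404

E0=281.8671 B0=263.6474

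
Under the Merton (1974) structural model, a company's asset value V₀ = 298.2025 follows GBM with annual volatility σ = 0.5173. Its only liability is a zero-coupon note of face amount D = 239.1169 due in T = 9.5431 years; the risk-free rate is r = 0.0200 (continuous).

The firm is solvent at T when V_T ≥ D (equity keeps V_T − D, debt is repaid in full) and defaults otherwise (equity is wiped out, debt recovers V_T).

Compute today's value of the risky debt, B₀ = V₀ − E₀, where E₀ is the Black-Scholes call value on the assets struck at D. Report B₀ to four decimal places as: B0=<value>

d₁ = [ln(V₀/D) + (r + σ²/2)T] / (σ√T)
   = [ln(298.2025/239.1169) + (0.0200 + 0.5·0.5173²)·9.5431] / (0.5173·√9.5431)
   = [0.220820 + 1.467725] / 1.598038 = 1.056636
d₂ = d₁ − σ√T = 1.056636 − 1.598038 = -0.541402
N(d₁) = 0.854661,  N(d₂) = 0.294115,  e^(−rT) = 0.826247
E₀ = V₀·N(d₁) − D·e^(−rT)·N(d₂)
   = 298.2025·0.854661 − 239.1169·0.826247·0.294115 = 196.753900
B₀ = V₀ − E₀ = 298.2025 − 196.753900 = 101.448600

B0=101.4486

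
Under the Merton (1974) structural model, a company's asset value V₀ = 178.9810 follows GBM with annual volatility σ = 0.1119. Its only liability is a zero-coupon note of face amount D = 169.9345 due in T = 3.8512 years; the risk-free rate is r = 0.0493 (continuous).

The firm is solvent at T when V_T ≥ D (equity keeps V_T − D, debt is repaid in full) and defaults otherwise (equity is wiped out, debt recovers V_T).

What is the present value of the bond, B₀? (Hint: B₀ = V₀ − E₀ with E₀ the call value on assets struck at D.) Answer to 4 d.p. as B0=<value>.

d₁ = [ln(V₀/D) + (r + σ²/2)T] / (σ√T)
   = [ln(178.9810/169.9345) + (0.0493 + 0.5·0.1119²)·3.8512] / (0.1119·√3.8512)
   = [0.051867 + 0.213976] / 0.219598 = 1.210587
d₂ = d₁ − σ√T = 1.210587 − 0.219598 = 0.990989
N(d₁) = 0.886973,  N(d₂) = 0.839155,  e^(−rT) = 0.827071
E₀ = V₀·N(d₁) − D·e^(−rT)·N(d₂)
   = 178.9810·0.886973 − 169.9345·0.827071·0.839155 = 40.809863
B₀ = V₀ − E₀ = 178.9810 − 40.809863 = 138.171137

B0=138.1711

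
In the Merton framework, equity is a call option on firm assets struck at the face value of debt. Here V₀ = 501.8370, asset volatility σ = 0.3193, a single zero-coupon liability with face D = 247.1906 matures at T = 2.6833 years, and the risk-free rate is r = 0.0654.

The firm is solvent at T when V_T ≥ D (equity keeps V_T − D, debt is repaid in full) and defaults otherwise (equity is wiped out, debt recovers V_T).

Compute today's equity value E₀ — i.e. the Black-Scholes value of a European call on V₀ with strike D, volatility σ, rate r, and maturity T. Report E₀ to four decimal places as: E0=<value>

E0=297.5190

d₁ = [ln(V₀/D) + (r + σ²/2)T] / (σ√T)
   = [ln(501.8370/247.1906) + (0.0654 + 0.5·0.3193²)·2.6833] / (0.3193·√2.6833)
   = [0.708116 + 0.312272] / 0.523038 = 1.950886
d₂ = d₁ − σ√T = 1.950886 − 0.523038 = 1.427847
N(d₁) = 0.974465,  N(d₂) = 0.923332,  e^(−rT) = 0.839048
E₀ = V₀·N(d₁) − D·e^(−rT)·N(d₂)
   = 501.8370·0.974465 − 247.1906·0.839048·0.923332 = 297.519028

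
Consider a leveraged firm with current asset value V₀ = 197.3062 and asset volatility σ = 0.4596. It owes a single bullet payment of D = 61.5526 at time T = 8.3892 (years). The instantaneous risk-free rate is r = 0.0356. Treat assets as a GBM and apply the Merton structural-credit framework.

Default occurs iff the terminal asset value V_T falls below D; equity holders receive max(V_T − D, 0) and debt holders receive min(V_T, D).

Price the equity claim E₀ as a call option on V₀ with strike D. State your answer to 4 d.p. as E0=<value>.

d₁ = [ln(V₀/D) + (r + σ²/2)T] / (σ√T)
   = [ln(197.3062/61.5526) + (0.0356 + 0.5·0.4596²)·8.3892] / (0.4596·√8.3892)
   = [1.164865 + 1.184690] / 1.331191 = 1.765002
d₂ = d₁ − σ√T = 1.765002 − 1.331191 = 0.433811
N(d₁) = 0.961218,  N(d₂) = 0.667787,  e^(−rT) = 0.741815
E₀ = V₀·N(d₁) − D·e^(−rT)·N(d₂)
   = 197.3062·0.961218 − 61.5526·0.741815·0.667787 = 159.162737

E0=159.1627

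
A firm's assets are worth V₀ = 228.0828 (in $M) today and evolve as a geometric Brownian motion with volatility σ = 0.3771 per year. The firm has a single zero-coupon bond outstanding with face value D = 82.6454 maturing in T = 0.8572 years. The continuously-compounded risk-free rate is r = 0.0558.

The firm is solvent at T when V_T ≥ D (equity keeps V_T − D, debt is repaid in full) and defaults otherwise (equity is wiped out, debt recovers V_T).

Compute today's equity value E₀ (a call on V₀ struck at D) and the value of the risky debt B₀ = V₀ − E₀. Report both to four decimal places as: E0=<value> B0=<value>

E0=149.3125 B0=78.7703

d₁ = [ln(V₀/D) + (r + σ²/2)T] / (σ√T)
   = [ln(228.0828/82.6454) + (0.0558 + 0.5·0.3771²)·0.8572] / (0.3771·√0.8572)
   = [1.015150 + 0.108781] / 0.349138 = 3.219154
d₂ = d₁ − σ√T = 3.219154 − 0.349138 = 2.870015
N(d₁) = 0.999357,  N(d₂) = 0.997948,  e^(−rT) = 0.953294
E₀ = V₀·N(d₁) − D·e^(−rT)·N(d₂)
   = 228.0828·0.999357 − 82.6454·0.953294·0.997948 = 149.312489
B₀ = V₀ − E₀ = 228.0828 − 149.312489 = 78.770311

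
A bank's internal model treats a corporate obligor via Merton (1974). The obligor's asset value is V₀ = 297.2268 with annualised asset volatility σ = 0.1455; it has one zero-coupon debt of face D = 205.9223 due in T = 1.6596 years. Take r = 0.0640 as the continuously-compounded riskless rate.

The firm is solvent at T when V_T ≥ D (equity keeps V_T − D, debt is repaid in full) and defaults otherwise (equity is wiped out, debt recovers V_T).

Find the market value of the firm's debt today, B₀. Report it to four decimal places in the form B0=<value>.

B0=185.0905

d₁ = [ln(V₀/D) + (r + σ²/2)T] / (σ√T)
   = [ln(297.2268/205.9223) + (0.0640 + 0.5·0.1455²)·1.6596] / (0.1455·√1.6596)
   = [0.366997 + 0.123781] / 0.187441 = 2.618306
d₂ = d₁ − σ√T = 2.618306 − 0.187441 = 2.430865
N(d₁) = 0.995582,  N(d₂) = 0.992469,  e^(−rT) = 0.899232
E₀ = V₀·N(d₁) − D·e^(−rT)·N(d₂)
   = 297.2268·0.995582 − 205.9223·0.899232·0.992469 = 112.136259
B₀ = V₀ − E₀ = 297.2268 − 112.136259 = 185.090541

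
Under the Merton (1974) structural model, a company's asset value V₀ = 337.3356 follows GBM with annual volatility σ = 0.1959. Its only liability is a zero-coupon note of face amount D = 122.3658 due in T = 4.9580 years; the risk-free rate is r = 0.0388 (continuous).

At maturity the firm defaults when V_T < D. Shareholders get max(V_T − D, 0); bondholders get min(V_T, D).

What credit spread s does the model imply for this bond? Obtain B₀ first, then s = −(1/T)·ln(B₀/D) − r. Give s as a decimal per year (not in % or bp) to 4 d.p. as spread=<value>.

spread=0.0001

d₁ = [ln(V₀/D) + (r + σ²/2)T] / (σ√T)
   = [ln(337.3356/122.3658) + (0.0388 + 0.5·0.1959²)·4.9580] / (0.1959·√4.9580)
   = [1.014063 + 0.287507] / 0.436202 = 2.983869
d₂ = d₁ − σ√T = 2.983869 − 0.436202 = 2.547667
N(d₁) = 0.998577,  N(d₂) = 0.994578,  e^(−rT) = 0.825001
E₀ = V₀·N(d₁) − D·e^(−rT)·N(d₂)
   = 337.3356·0.998577 − 122.3658·0.825001·0.994578 = 236.450979
B₀ = V₀ − E₀ = 337.3356 − 236.450979 = 100.884621
spread = −(1/T)·ln(B₀/D) − r = −(1/4.9580)·ln(100.884621/122.3658) − 0.0388 = 0.00013453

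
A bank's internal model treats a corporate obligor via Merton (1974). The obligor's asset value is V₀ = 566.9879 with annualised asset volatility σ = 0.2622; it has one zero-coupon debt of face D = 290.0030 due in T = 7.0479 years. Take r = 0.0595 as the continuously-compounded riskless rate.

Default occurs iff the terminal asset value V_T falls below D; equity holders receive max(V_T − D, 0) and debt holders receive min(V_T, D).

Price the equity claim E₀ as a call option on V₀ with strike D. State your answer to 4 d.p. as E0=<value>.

d₁ = [ln(V₀/D) + (r + σ²/2)T] / (σ√T)
   = [ln(566.9879/290.0030) + (0.0595 + 0.5·0.2622²)·7.0479] / (0.2622·√7.0479)
   = [0.670447 + 0.661618] / 0.696085 = 1.913650
d₂ = d₁ − σ√T = 1.913650 − 0.696085 = 1.217565
N(d₁) = 0.972168,  N(d₂) = 0.888305,  e^(−rT) = 0.657474
E₀ = V₀·N(d₁) − D·e^(−rT)·N(d₂)
   = 566.9879·0.972168 − 290.0030·0.657474·0.888305 = 381.834580

E0=381.8346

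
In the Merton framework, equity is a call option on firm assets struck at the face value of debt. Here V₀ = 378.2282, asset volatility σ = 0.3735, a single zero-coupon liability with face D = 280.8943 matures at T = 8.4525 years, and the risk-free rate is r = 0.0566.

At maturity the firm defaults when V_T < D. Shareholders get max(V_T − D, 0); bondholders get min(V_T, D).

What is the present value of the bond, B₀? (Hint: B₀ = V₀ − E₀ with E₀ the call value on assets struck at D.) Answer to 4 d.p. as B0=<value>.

d₁ = [ln(V₀/D) + (r + σ²/2)T] / (σ√T)
   = [ln(378.2282/280.8943) + (0.0566 + 0.5·0.3735²)·8.4525] / (0.3735·√8.4525)
   = [0.297519 + 1.067983] / 1.085883 = 1.257503
d₂ = d₁ − σ√T = 1.257503 − 1.085883 = 0.171620
N(d₁) = 0.895714,  N(d₂) = 0.568132,  e^(−rT) = 0.619767
E₀ = V₀·N(d₁) − D·e^(−rT)·N(d₂)
   = 378.2282·0.895714 − 280.8943·0.619767·0.568132 = 239.878871
B₀ = V₀ − E₀ = 378.2282 − 239.878871 = 138.349329

B0=138.3493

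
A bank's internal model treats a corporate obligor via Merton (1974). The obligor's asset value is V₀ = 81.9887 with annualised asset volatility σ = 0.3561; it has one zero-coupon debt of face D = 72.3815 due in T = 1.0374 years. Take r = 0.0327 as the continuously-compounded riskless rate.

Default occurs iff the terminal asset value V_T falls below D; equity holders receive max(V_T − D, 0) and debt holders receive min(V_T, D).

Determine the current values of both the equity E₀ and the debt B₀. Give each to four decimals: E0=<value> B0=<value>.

d₁ = [ln(V₀/D) + (r + σ²/2)T] / (σ√T)
   = [ln(81.9887/72.3815) + (0.0327 + 0.5·0.3561²)·1.0374] / (0.3561·√1.0374)
   = [0.124631 + 0.099698] / 0.362698 = 0.618500
d₂ = d₁ − σ√T = 0.618500 − 0.362698 = 0.255802
N(d₁) = 0.731877,  N(d₂) = 0.600948,  e^(−rT) = 0.966646
E₀ = V₀·N(d₁) − D·e^(−rT)·N(d₂)
   = 81.9887·0.731877 − 72.3815·0.966646·0.600948 = 17.958942
B₀ = V₀ − E₀ = 81.9887 − 17.958942 = 64.029758

E0=17.9589 B0=64.0298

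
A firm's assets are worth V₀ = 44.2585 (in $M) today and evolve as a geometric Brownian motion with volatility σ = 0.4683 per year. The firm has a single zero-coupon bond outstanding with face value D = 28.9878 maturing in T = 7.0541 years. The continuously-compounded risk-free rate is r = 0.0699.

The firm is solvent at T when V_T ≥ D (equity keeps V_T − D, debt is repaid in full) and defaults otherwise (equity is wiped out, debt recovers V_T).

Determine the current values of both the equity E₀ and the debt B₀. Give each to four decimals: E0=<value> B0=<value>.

d₁ = [ln(V₀/D) + (r + σ²/2)T] / (σ√T)
   = [ln(44.2585/28.9878) + (0.0699 + 0.5·0.4683²)·7.0541] / (0.4683·√7.0541)
   = [0.423172 + 1.266581] / 1.243784 = 1.358558
d₂ = d₁ − σ√T = 1.358558 − 1.243784 = 0.114774
N(d₁) = 0.912857,  N(d₂) = 0.545688,  e^(−rT) = 0.610741
E₀ = V₀·N(d₁) − D·e^(−rT)·N(d₂)
   = 44.2585·0.912857 − 28.9878·0.610741·0.545688 = 30.740780
B₀ = V₀ − E₀ = 44.2585 − 30.740780 = 13.517720

E0=30.7408 B0=13.5177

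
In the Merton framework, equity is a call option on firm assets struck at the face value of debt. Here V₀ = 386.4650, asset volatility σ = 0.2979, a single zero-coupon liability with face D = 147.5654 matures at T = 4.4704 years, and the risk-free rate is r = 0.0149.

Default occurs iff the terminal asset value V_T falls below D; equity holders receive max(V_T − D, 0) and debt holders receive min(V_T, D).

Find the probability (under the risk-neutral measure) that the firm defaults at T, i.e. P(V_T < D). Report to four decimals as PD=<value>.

PD=0.0935

d₁ = [ln(V₀/D) + (r + σ²/2)T] / (σ√T)
   = [ln(386.4650/147.5654) + (0.0149 + 0.5·0.2979²)·4.4704] / (0.2979·√4.4704)
   = [0.962770 + 0.264970] / 0.629860 = 1.949229
d₂ = d₁ − σ√T = 1.949229 − 0.629860 = 1.319369
risk-neutral PD = N(−d₂) = N(-1.319369) = 0.093523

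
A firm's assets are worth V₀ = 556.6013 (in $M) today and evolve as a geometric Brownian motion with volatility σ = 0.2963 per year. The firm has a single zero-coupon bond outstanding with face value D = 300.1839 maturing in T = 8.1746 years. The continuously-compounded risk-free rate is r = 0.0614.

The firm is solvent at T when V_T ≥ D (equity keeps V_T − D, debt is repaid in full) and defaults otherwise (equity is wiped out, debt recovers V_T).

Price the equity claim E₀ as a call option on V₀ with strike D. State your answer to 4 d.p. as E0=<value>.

d₁ = [ln(V₀/D) + (r + σ²/2)T] / (σ√T)
   = [ln(556.6013/300.1839) + (0.0614 + 0.5·0.2963²)·8.1746] / (0.2963·√8.1746)
   = [0.617454 + 0.860760] / 0.847159 = 1.744907
d₂ = d₁ − σ√T = 1.744907 − 0.847159 = 0.897748
N(d₁) = 0.959499,  N(d₂) = 0.815340,  e^(−rT) = 0.605367
E₀ = V₀·N(d₁) − D·e^(−rT)·N(d₂)
   = 556.6013·0.959499 − 300.1839·0.605367·0.815340 = 385.893901

E0=385.8939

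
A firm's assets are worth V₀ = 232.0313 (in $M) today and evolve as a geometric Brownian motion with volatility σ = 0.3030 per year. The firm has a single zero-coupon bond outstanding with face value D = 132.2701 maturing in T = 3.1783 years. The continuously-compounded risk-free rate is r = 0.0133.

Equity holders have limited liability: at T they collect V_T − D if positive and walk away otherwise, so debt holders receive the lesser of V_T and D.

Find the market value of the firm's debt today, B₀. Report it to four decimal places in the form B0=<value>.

B0=120.8142

d₁ = [ln(V₀/D) + (r + σ²/2)T] / (σ√T)
   = [ln(232.0313/132.2701) + (0.0133 + 0.5·0.3030²)·3.1783] / (0.3030·√3.1783)
   = [0.562026 + 0.188170] / 0.540182 = 1.388784
d₂ = d₁ − σ√T = 1.388784 − 0.540182 = 0.848602
N(d₁) = 0.917551,  N(d₂) = 0.801949,  e^(−rT) = 0.958610
E₀ = V₀·N(d₁) − D·e^(−rT)·N(d₂)
   = 232.0313·0.917551 − 132.2701·0.958610·0.801949 = 111.217116
B₀ = V₀ − E₀ = 232.0313 − 111.217116 = 120.814184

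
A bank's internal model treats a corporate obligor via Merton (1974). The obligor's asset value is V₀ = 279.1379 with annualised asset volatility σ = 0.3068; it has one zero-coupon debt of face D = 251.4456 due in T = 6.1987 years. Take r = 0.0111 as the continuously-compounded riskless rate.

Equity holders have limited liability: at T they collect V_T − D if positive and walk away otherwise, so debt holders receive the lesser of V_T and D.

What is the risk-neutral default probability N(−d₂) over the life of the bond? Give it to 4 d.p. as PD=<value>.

d₁ = [ln(V₀/D) + (r + σ²/2)T] / (σ√T)
   = [ln(279.1379/251.4456) + (0.0111 + 0.5·0.3068²)·6.1987] / (0.3068·√6.1987)
   = [0.104479 + 0.360536] / 0.763846 = 0.608781
d₂ = d₁ − σ√T = 0.608781 − 0.763846 = -0.155064
risk-neutral PD = N(−d₂) = N(0.155064) = 0.561615

PD=0.5616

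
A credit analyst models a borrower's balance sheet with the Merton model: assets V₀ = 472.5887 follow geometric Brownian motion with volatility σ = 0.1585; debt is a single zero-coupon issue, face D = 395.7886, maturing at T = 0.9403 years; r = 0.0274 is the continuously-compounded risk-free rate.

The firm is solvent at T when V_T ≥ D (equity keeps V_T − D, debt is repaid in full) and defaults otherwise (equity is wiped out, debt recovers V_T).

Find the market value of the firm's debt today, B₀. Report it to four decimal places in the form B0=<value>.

B0=382.8739

d₁ = [ln(V₀/D) + (r + σ²/2)T] / (σ√T)
   = [ln(472.5887/395.7886) + (0.0274 + 0.5·0.1585²)·0.9403] / (0.1585·√0.9403)
   = [0.177345 + 0.037575] / 0.153696 = 1.398349
d₂ = d₁ − σ√T = 1.398349 − 0.153696 = 1.244653
N(d₁) = 0.918996,  N(d₂) = 0.893370,  e^(−rT) = 0.974565
E₀ = V₀·N(d₁) − D·e^(−rT)·N(d₂)
   = 472.5887·0.918996 − 395.7886·0.974565·0.893370 = 89.714769
B₀ = V₀ − E₀ = 472.5887 − 89.714769 = 382.873931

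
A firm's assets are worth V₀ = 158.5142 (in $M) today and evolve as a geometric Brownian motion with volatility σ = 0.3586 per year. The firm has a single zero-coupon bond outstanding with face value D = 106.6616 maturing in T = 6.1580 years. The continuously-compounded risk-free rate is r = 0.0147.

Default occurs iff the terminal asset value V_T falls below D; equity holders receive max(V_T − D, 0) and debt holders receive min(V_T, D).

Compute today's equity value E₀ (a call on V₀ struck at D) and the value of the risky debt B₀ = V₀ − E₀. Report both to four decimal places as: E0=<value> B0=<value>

E0=80.3793 B0=78.1349

d₁ = [ln(V₀/D) + (r + σ²/2)T] / (σ√T)
   = [ln(158.5142/106.6616) + (0.0147 + 0.5·0.3586²)·6.1580] / (0.3586·√6.1580)
   = [0.396183 + 0.486463] / 0.889877 = 0.991874
d₂ = d₁ − σ√T = 0.991874 − 0.889877 = 0.101997
N(d₁) = 0.839371,  N(d₂) = 0.540620,  e^(−rT) = 0.913454
E₀ = V₀·N(d₁) − D·e^(−rT)·N(d₂)
   = 158.5142·0.839371 − 106.6616·0.913454·0.540620 = 80.379269
B₀ = V₀ − E₀ = 158.5142 − 80.379269 = 78.134931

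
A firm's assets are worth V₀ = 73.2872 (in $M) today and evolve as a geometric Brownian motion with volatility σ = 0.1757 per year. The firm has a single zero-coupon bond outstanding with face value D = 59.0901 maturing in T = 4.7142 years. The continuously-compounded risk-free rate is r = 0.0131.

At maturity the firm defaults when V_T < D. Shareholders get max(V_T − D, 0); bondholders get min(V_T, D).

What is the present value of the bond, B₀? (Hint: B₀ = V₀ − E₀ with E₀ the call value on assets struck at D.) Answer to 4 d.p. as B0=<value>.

d₁ = [ln(V₀/D) + (r + σ²/2)T] / (σ√T)
   = [ln(73.2872/59.0901) + (0.0131 + 0.5·0.1757²)·4.7142] / (0.1757·√4.7142)
   = [0.215323 + 0.134521] / 0.381484 = 0.917060
d₂ = d₁ − σ√T = 0.917060 − 0.381484 = 0.535577
N(d₁) = 0.820445,  N(d₂) = 0.703875,  e^(−rT) = 0.940112
E₀ = V₀·N(d₁) − D·e^(−rT)·N(d₂)
   = 73.2872·0.820445 − 59.0901·0.940112·0.703875 = 21.026919
B₀ = V₀ − E₀ = 73.2872 − 21.026919 = 52.260281

B0=52.2603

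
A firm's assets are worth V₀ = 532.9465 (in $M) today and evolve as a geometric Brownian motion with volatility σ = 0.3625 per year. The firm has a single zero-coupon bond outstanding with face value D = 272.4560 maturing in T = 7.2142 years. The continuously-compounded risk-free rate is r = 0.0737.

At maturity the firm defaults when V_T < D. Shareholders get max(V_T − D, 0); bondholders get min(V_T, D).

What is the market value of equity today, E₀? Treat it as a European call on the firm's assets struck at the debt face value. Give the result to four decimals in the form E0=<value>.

d₁ = [ln(V₀/D) + (r + σ²/2)T] / (σ√T)
   = [ln(532.9465/272.4560) + (0.0737 + 0.5·0.3625²)·7.2142] / (0.3625·√7.2142)
   = [0.670944 + 1.005682] / 0.973648 = 1.722004
d₂ = d₁ − σ√T = 1.722004 − 0.973648 = 0.748355
N(d₁) = 0.957466,  N(d₂) = 0.772877,  e^(−rT) = 0.587613
E₀ = V₀·N(d₁) − D·e^(−rT)·N(d₂)
   = 532.9465·0.957466 − 272.4560·0.587613·0.772877 = 386.541297

E0=386.5413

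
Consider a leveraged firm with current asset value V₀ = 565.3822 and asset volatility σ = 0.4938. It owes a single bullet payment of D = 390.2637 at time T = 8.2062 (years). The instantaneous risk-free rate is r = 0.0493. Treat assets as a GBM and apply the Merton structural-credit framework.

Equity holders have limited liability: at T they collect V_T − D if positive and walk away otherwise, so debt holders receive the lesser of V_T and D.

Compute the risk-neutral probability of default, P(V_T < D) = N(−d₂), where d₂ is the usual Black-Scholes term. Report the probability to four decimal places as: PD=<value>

PD=0.5633

d₁ = [ln(V₀/D) + (r + σ²/2)T] / (σ√T)
   = [ln(565.3822/390.2637) + (0.0493 + 0.5·0.4938²)·8.2062] / (0.4938·√8.2062)
   = [0.370679 + 1.405059] / 1.414562 = 1.255327
d₂ = d₁ − σ√T = 1.255327 − 1.414562 = -0.159235
risk-neutral PD = N(−d₂) = N(0.159235) = 0.563258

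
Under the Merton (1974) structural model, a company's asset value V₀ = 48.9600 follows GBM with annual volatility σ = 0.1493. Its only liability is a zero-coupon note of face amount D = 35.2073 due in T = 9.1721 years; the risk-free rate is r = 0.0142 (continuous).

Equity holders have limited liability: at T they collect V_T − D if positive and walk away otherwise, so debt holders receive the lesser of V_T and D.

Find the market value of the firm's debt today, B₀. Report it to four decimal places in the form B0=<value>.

d₁ = [ln(V₀/D) + (r + σ²/2)T] / (σ√T)
   = [ln(48.9600/35.2073) + (0.0142 + 0.5·0.1493²)·9.1721] / (0.1493·√9.1721)
   = [0.329750 + 0.232469] / 0.452162 = 1.243402
d₂ = d₁ − σ√T = 1.243402 − 0.452162 = 0.791240
N(d₁) = 0.893140,  N(d₂) = 0.785598,  e^(−rT) = 0.877881
E₀ = V₀·N(d₁) − D·e^(−rT)·N(d₂)
   = 48.9600·0.893140 − 35.2073·0.877881·0.785598 = 19.447010
B₀ = V₀ − E₀ = 48.9600 − 19.447010 = 29.512990

B0=29.5130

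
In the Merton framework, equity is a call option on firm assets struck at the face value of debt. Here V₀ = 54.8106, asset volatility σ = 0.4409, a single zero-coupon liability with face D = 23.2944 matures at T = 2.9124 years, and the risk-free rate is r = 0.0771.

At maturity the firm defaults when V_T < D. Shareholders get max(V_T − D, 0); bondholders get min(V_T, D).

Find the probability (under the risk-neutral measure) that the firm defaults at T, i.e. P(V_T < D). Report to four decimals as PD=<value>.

d₁ = [ln(V₀/D) + (r + σ²/2)T] / (σ√T)
   = [ln(54.8106/23.2944) + (0.0771 + 0.5·0.4409²)·2.9124] / (0.4409·√2.9124)
   = [0.855671 + 0.507621] / 0.752429 = 1.811854
d₂ = d₁ − σ√T = 1.811854 − 0.752429 = 1.059424
risk-neutral PD = N(−d₂) = N(-1.059424) = 0.144703

PD=0.1447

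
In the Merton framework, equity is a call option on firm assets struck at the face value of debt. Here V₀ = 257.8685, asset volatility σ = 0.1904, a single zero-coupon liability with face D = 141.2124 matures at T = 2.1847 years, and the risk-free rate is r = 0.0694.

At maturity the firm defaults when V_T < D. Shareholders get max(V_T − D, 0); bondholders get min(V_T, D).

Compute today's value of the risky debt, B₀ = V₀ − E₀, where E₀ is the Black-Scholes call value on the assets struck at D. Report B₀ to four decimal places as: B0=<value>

d₁ = [ln(V₀/D) + (r + σ²/2)T] / (σ√T)
   = [ln(257.8685/141.2124) + (0.0694 + 0.5·0.1904²)·2.1847] / (0.1904·√2.1847)
   = [0.602185 + 0.191218] / 0.281425 = 2.819233
d₂ = d₁ − σ√T = 2.819233 − 0.281425 = 2.537807
N(d₁) = 0.997593,  N(d₂) = 0.994423,  e^(−rT) = 0.859316
E₀ = V₀·N(d₁) − D·e^(−rT)·N(d₂)
   = 257.8685·0.997593 − 141.2124·0.859316·0.994423 = 136.578512
B₀ = V₀ − E₀ = 257.8685 − 136.578512 = 121.289988

B0=121.2900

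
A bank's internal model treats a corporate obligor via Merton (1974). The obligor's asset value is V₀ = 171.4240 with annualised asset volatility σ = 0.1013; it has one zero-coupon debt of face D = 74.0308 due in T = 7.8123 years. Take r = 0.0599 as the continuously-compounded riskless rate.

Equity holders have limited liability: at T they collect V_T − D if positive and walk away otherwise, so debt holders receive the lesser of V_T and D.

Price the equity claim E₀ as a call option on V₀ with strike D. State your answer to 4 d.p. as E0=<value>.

d₁ = [ln(V₀/D) + (r + σ²/2)T] / (σ√T)
   = [ln(171.4240/74.0308) + (0.0599 + 0.5·0.1013²)·7.8123] / (0.1013·√7.8123)
   = [0.839659 + 0.508040] / 0.283138 = 4.759859
d₂ = d₁ − σ√T = 4.759859 − 0.283138 = 4.476721
N(d₁) = 0.999999,  N(d₂) = 0.999996,  e^(−rT) = 0.626281
E₀ = V₀·N(d₁) − D·e^(−rT)·N(d₂)
   = 171.4240·0.999999 − 74.0308·0.626281·0.999996 = 125.059956

E0=125.0600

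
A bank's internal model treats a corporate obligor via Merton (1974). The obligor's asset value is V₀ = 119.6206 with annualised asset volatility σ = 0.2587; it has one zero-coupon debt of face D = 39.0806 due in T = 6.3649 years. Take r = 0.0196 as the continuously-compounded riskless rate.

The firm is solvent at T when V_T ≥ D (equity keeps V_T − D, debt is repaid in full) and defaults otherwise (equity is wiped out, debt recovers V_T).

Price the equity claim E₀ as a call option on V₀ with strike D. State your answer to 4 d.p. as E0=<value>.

d₁ = [ln(V₀/D) + (r + σ²/2)T] / (σ√T)
   = [ln(119.6206/39.0806) + (0.0196 + 0.5·0.2587²)·6.3649] / (0.2587·√6.3649)
   = [1.118699 + 0.337740] / 0.652668 = 2.231516
d₂ = d₁ − σ√T = 2.231516 − 0.652668 = 1.578848
N(d₁) = 0.987177,  N(d₂) = 0.942815,  e^(−rT) = 0.882716
E₀ = V₀·N(d₁) − D·e^(−rT)·N(d₂)
   = 119.6206·0.987177 − 39.0806·0.882716·0.942815 = 85.562316

E0=85.5623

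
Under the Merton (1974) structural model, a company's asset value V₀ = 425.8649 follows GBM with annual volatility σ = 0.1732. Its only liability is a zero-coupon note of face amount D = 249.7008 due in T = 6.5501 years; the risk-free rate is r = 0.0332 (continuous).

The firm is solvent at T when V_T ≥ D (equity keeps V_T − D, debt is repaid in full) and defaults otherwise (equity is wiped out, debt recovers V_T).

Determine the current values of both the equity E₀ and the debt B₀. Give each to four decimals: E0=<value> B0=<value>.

E0=227.3231 B0=198.5418

d₁ = [ln(V₀/D) + (r + σ²/2)T] / (σ√T)
   = [ln(425.8649/249.7008) + (0.0332 + 0.5·0.1732²)·6.5501] / (0.1732·√6.5501)
   = [0.533859 + 0.315709] / 0.443274 = 1.916577
d₂ = d₁ − σ√T = 1.916577 − 0.443274 = 1.473303
N(d₁) = 0.972354,  N(d₂) = 0.929665,  e^(−rT) = 0.804557
E₀ = V₀·N(d₁) − D·e^(−rT)·N(d₂)
   = 425.8649·0.972354 − 249.7008·0.804557·0.929665 = 227.323073
B₀ = V₀ − E₀ = 425.8649 − 227.323073 = 198.541827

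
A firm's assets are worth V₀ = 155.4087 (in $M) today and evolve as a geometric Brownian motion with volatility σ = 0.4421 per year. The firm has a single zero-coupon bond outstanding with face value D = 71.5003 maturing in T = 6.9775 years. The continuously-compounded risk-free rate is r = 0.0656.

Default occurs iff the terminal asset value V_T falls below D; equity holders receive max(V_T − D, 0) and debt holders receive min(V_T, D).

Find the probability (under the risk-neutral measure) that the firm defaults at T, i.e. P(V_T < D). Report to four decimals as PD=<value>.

d₁ = [ln(V₀/D) + (r + σ²/2)T] / (σ√T)
   = [ln(155.4087/71.5003) + (0.0656 + 0.5·0.4421²)·6.9775] / (0.4421·√6.9775)
   = [0.776357 + 1.139609] / 1.167805 = 1.640655
d₂ = d₁ − σ√T = 1.640655 − 1.167805 = 0.472850
risk-neutral PD = N(−d₂) = N(-0.472850) = 0.318160

PD=0.3182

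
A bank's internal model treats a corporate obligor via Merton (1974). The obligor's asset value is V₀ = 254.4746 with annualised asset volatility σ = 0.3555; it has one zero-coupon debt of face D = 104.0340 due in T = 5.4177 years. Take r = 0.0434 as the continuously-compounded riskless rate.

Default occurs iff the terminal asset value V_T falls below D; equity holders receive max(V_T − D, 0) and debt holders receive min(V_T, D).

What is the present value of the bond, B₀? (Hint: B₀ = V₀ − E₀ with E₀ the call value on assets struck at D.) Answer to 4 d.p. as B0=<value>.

d₁ = [ln(V₀/D) + (r + σ²/2)T] / (σ√T)
   = [ln(254.4746/104.0340) + (0.0434 + 0.5·0.3555²)·5.4177] / (0.3555·√5.4177)
   = [0.894483 + 0.577473] / 0.827460 = 1.778885
d₂ = d₁ − σ√T = 1.778885 − 0.827460 = 0.951425
N(d₁) = 0.962371,  N(d₂) = 0.829306,  e^(−rT) = 0.790470
E₀ = V₀·N(d₁) − D·e^(−rT)·N(d₂)
   = 254.4746·0.962371 − 104.0340·0.790470·0.829306 = 176.700363
B₀ = V₀ − E₀ = 254.4746 − 176.700363 = 77.774237

B0=77.7742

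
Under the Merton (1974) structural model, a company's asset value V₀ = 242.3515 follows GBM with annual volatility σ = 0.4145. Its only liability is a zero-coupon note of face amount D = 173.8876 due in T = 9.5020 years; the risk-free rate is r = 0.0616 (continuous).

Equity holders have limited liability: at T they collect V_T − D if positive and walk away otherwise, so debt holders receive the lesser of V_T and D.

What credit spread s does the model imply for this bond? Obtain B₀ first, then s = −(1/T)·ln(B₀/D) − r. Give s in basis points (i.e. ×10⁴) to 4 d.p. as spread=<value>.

spread=302.3426

d₁ = [ln(V₀/D) + (r + σ²/2)T] / (σ√T)
   = [ln(242.3515/173.8876) + (0.0616 + 0.5·0.4145²)·9.5020] / (0.4145·√9.5020)
   = [0.331980 + 1.401594] / 1.277709 = 1.356783
d₂ = d₁ − σ√T = 1.356783 − 1.277709 = 0.079073
N(d₁) = 0.912575,  N(d₂) = 0.531513,  e^(−rT) = 0.556926
E₀ = V₀·N(d₁) − D·e^(−rT)·N(d₂)
   = 242.3515·0.912575 − 173.8876·0.556926·0.531513 = 169.690853
B₀ = V₀ − E₀ = 242.3515 − 169.690853 = 72.660647
spread = −(1/T)·ln(B₀/D) − r = −(1/9.5020)·ln(72.660647/173.8876) − 0.0616 = 0.03023426
in basis points: 0.03023426 × 10⁴ = 302.3426 bp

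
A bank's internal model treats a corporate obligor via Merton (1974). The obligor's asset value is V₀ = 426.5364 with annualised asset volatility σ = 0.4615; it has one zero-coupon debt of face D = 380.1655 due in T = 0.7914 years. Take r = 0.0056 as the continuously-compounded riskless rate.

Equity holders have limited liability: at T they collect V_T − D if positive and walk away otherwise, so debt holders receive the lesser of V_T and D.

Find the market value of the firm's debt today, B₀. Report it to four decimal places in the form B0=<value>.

B0=334.3321

d₁ = [ln(V₀/D) + (r + σ²/2)T] / (σ√T)
   = [ln(426.5364/380.1655) + (0.0056 + 0.5·0.4615²)·0.7914] / (0.4615·√0.7914)
   = [0.115091 + 0.088709] / 0.410553 = 0.496403
d₂ = d₁ − σ√T = 0.496403 − 0.410553 = 0.085849
N(d₁) = 0.690195,  N(d₂) = 0.534207,  e^(−rT) = 0.995578
E₀ = V₀·N(d₁) − D·e^(−rT)·N(d₂)
   = 426.5364·0.690195 − 380.1655·0.995578·0.534207 = 92.204260
B₀ = V₀ − E₀ = 426.5364 − 92.204260 = 334.332140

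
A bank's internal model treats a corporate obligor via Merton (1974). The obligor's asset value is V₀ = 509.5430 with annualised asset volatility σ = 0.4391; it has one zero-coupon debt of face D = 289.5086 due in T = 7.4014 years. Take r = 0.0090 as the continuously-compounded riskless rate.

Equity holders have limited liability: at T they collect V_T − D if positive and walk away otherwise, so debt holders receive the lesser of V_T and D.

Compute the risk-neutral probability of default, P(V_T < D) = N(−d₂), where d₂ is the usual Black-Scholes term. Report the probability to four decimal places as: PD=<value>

PD=0.5272

d₁ = [ln(V₀/D) + (r + σ²/2)T] / (σ√T)
   = [ln(509.5430/289.5086) + (0.0090 + 0.5·0.4391²)·7.4014] / (0.4391·√7.4014)
   = [0.565329 + 0.780140] / 1.194594 = 1.126298
d₂ = d₁ − σ√T = 1.126298 − 1.194594 = -0.068296
risk-neutral PD = N(−d₂) = N(0.068296) = 0.527225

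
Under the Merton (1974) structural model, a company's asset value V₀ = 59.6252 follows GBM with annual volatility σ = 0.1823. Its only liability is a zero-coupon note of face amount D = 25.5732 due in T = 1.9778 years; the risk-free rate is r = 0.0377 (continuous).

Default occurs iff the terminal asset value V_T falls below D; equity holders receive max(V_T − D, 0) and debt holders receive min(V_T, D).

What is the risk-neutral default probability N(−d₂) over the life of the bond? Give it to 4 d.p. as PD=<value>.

PD=0.0003

d₁ = [ln(V₀/D) + (r + σ²/2)T] / (σ√T)
   = [ln(59.6252/25.5732) + (0.0377 + 0.5·0.1823²)·1.9778] / (0.1823·√1.9778)
   = [0.846533 + 0.107427] / 0.256376 = 3.720940
d₂ = d₁ − σ√T = 3.720940 − 0.256376 = 3.464564
risk-neutral PD = N(−d₂) = N(-3.464564) = 0.000266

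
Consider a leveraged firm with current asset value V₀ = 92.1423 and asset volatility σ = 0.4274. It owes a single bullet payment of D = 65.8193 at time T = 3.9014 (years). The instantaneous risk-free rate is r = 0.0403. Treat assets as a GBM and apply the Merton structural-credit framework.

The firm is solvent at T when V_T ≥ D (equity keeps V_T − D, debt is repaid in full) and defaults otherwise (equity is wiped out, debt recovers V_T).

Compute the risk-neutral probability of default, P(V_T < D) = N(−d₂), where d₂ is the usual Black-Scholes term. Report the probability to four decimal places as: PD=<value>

PD=0.4354

d₁ = [ln(V₀/D) + (r + σ²/2)T] / (σ√T)
   = [ln(92.1423/65.8193) + (0.0403 + 0.5·0.4274²)·3.9014] / (0.4274·√3.9014)
   = [0.336421 + 0.513562] / 0.844199 = 1.006852
d₂ = d₁ − σ√T = 1.006852 − 0.844199 = 0.162653
risk-neutral PD = N(−d₂) = N(-0.162653) = 0.435396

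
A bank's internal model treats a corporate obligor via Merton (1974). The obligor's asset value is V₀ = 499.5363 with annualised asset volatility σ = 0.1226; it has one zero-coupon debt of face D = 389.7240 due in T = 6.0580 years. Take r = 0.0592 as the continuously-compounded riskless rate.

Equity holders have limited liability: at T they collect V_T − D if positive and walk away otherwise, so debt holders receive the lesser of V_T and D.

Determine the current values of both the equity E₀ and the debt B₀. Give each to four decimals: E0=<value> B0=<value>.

d₁ = [ln(V₀/D) + (r + σ²/2)T] / (σ√T)
   = [ln(499.5363/389.7240) + (0.0592 + 0.5·0.1226²)·6.0580] / (0.1226·√6.0580)
   = [0.248241 + 0.404162] / 0.301755 = 2.162026
d₂ = d₁ − σ√T = 2.162026 − 0.301755 = 1.860271
N(d₁) = 0.984692,  N(d₂) = 0.968576,  e^(−rT) = 0.698630
E₀ = V₀·N(d₁) − D·e^(−rT)·N(d₂)
   = 499.5363·0.984692 − 389.7240·0.698630·0.968576 = 228.172172
B₀ = V₀ − E₀ = 499.5363 − 228.172172 = 271.364128

E0=228.1722 B0=271.3641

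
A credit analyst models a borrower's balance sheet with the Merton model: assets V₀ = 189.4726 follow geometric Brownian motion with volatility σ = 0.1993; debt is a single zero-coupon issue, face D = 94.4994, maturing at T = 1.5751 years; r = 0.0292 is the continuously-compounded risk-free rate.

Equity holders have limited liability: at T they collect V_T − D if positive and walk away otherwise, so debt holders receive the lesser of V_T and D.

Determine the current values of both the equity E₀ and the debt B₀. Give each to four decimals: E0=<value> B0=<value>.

E0=99.2351 B0=90.2375

d₁ = [ln(V₀/D) + (r + σ²/2)T] / (σ√T)
   = [ln(189.4726/94.4994) + (0.0292 + 0.5·0.1993²)·1.5751] / (0.1993·√1.5751)
   = [0.695651 + 0.077275] / 0.250127 = 3.090128
d₂ = d₁ − σ√T = 3.090128 − 0.250127 = 2.840000
N(d₁) = 0.999000,  N(d₂) = 0.997744,  e^(−rT) = 0.955049
E₀ = V₀·N(d₁) − D·e^(−rT)·N(d₂)
   = 189.4726·0.999000 − 94.4994·0.955049·0.997744 = 99.235107
B₀ = V₀ − E₀ = 189.4726 − 99.235107 = 90.237493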